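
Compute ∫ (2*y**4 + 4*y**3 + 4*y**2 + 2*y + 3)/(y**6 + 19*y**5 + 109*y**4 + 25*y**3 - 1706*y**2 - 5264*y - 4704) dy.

Factor the denominator: (y - 4)*(y + 2)*(y + 3)*(y + 4)*(y + 7)**2.
Partial-fraction decomposition: 13939/(9680*(y + 7)) + 241/(44*(y + 7)**2) - 35/(16*(y + 4)) + 87/(112*(y + 3)) - 1/(20*(y + 2)) + 281/(13552*(y - 4)).
Integrate each term; A/(y−a) gives A·log|y−a|; A/(y−a)² gives −A/(y−a).

281*log(y - 4)/13552 - log(y + 2)/20 + 87*log(y + 3)/112 - 35*log(y + 4)/16 + 13939*log(y + 7)/9680 - 241/(44*y + 308) + C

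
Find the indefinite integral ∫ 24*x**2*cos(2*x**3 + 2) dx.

4*sin(2*x**3 + 2) + C

Let u = 2*x**3 + 2, so du = (6*x**2) dx.
Rewriting, the integral becomes 4·∫ cos(u) du = 4·sin(u).
Substituting back, u = 2*x**3 + 2.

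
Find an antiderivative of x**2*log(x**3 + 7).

Let u = x**3 + 7, so du = (3*x**2) dx.
The integral becomes (1/3)·∫ log(u) du; integrate by parts with u′=log(u), dv′=du.

x**3*log(x**3 + 7)/3 - x**3/3 + 7*log(x**3 + 7)/3 + C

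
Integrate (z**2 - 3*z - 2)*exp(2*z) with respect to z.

(z**2 - 4*z)*exp(2*z)/2 + C

Use integration by parts with u = z**2 - 3*z - 2, dv = exp(2*z) dz, so v = exp(2*z)/2.
Apply parts 2 times (tabular method): alternate signs, differentiate u down to 0, integrate dv up.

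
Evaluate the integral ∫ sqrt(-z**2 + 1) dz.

Substitute z = sin(θ), so dz = cos(θ) dθ and the radical becomes sqrt(-z**2 + 1) = cos(θ) by the Pythagorean identity.
Integrate the resulting trig expression in θ, then back-substitute θ = asin(z), sin(θ) = z, cos(θ) = sqrt(-z**2 + 1) (absorbing any constant into C).

z*sqrt(-z**2 + 1)/2 + asin(z)/2 + C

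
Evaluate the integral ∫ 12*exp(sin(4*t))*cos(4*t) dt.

3*exp(sin(4*t)) + C

Let u = sin(4*t), so du = (4*cos(4*t)) dt.
Rewriting, the integral becomes 3·∫ e^u du = 3·e^u.
Substituting back, u = sin(4*t).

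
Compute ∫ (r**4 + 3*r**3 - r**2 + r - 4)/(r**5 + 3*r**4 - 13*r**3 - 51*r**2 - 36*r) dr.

log(r)/9 + 108*log(r - 4)/245 - 2*log(r + 1)/5 + 374*log(r + 3)/441 - 8/(21*r + 63) + C

Factor the denominator: r*(r - 4)*(r + 1)*(r + 3)**2.
Partial-fraction decomposition: 374/(441*(r + 3)) + 8/(21*(r + 3)**2) - 2/(5*(r + 1)) + 108/(245*(r - 4)) + 1/(9*r).
Integrate each term; A/(r−a) gives A·log|r−a|; A/(r−a)² gives −A/(r−a).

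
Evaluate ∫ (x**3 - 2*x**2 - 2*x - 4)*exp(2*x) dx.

(4*x**3 - 14*x**2 + 6*x - 19)*exp(2*x)/8 + C

Use integration by parts with u = x**3 - 2*x**2 - 2*x - 4, dv = exp(2*x) dx, so v = exp(2*x)/2.
Apply parts 3 times (tabular method): alternate signs, differentiate u down to 0, integrate dv up.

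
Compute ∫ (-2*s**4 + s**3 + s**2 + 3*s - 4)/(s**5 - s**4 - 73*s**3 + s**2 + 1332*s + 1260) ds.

Factor the denominator: (s - 7)*(s - 6)*(s + 1)*(s + 5)*(s + 6).
Partial-fraction decomposition: -1397/(390*(s + 6)) + 1369/(528*(s + 5)) - 9/(1120*(s + 1)) + 1163/(462*(s - 6)) - 4393/(1248*(s - 7)).
Integrate each term: A/(s−a) contributes A·log|s−a|.

-4393*log(s - 7)/1248 + 1163*log(s - 6)/462 - 9*log(s + 1)/1120 + 1369*log(s + 5)/528 - 1397*log(s + 6)/390 + C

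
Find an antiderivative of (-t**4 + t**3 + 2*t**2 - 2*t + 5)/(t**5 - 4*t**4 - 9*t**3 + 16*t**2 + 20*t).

Factor the denominator: t*(t - 5)*(t - 2)*(t + 1)*(t + 2).
Partial-fraction decomposition: -1/(8*(t + 2)) - 7/(18*(t + 1)) - 1/(72*(t - 2)) - 13/(18*(t - 5)) + 1/(4*t).
Integrate each term: A/(t−a) contributes A·log|t−a|.

log(t)/4 - 13*log(t - 5)/18 - log(t - 2)/72 - 7*log(t + 1)/18 - log(t + 2)/8 + C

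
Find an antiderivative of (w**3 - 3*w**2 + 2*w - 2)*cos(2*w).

w**3*sin(2*w)/2 - 3*w**2*sin(2*w)/2 + 3*w**2*cos(2*w)/4 + w*sin(2*w)/4 - 3*w*cos(2*w)/2 - sin(2*w)/4 + cos(2*w)/8 + C

Use integration by parts with u = w**3 - 3*w**2 + 2*w - 2, dv = cos(2*w) dw, so v = sin(2*w)/2.
Apply parts 3 times (tabular method): alternate signs, differentiate u down to 0, integrate dv up.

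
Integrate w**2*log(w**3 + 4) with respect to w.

Let u = w**3 + 4, so du = (3*w**2) dw.
The integral becomes (1/3)·∫ log(u) du; integrate by parts with u′=log(u), dv′=du.

w**3*log(w**3 + 4)/3 - w**3/3 + 4*log(w**3 + 4)/3 + C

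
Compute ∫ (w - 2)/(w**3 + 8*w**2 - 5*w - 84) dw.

log(w - 3)/70 + 2*log(w + 4)/7 - 3*log(w + 7)/10 + C

Factor the denominator: (w - 3)*(w + 4)*(w + 7).
Partial-fraction decomposition: -3/(10*(w + 7)) + 2/(7*(w + 4)) + 1/(70*(w - 3)).
Integrate each term: A/(w−a) contributes A·log|w−a|.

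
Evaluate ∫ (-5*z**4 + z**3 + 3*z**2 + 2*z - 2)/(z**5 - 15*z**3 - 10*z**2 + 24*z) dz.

Factor the denominator: z*(z - 4)*(z - 1)*(z + 2)*(z + 3).
Partial-fraction decomposition: -59/(12*(z + 3)) + 41/(18*(z + 2)) + 1/(36*(z - 1)) - 83/(36*(z - 4)) - 1/(12*z).
Integrate each term: A/(z−a) contributes A·log|z−a|.

-log(z)/12 - 83*log(z - 4)/36 + log(z - 1)/36 + 41*log(z + 2)/18 - 59*log(z + 3)/12 + C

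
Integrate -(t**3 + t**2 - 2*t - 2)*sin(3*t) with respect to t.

Use integration by parts with u = t**3 + t**2 - 2*t - 2, dv = -sin(3*t) dt, so v = cos(3*t)/3.
Apply parts 3 times (tabular method): alternate signs, differentiate u down to 0, integrate dv up.

t**3*cos(3*t)/3 - t**2*sin(3*t)/3 + t**2*cos(3*t)/3 - 2*t*sin(3*t)/9 - 8*t*cos(3*t)/9 + 8*sin(3*t)/27 - 20*cos(3*t)/27 + C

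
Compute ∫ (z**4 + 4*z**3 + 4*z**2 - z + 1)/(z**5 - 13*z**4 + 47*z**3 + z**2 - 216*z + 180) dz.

Factor the denominator: (z - 6)*(z - 5)*(z - 3)*(z - 1)*(z + 2).
Partial-fraction decomposition: 1/(280*(z + 2)) - 3/(40*(z - 1)) + 223/(60*(z - 3)) - 1221/(56*(z - 5)) + 2299/(120*(z - 6)).
Integrate each term: A/(z−a) contributes A·log|z−a|.

2299*log(z - 6)/120 - 1221*log(z - 5)/56 + 223*log(z - 3)/60 - 3*log(z - 1)/40 + log(z + 2)/280 + C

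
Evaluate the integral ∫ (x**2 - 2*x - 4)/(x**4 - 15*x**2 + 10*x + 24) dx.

-log(x - 3)/28 + 2*log(x - 2)/9 - log(x + 1)/36 - 10*log(x + 4)/63 + C

Factor the denominator: (x - 3)*(x - 2)*(x + 1)*(x + 4).
Partial-fraction decomposition: -10/(63*(x + 4)) - 1/(36*(x + 1)) + 2/(9*(x - 2)) - 1/(28*(x - 3)).
Integrate each term: A/(x−a) contributes A·log|x−a|.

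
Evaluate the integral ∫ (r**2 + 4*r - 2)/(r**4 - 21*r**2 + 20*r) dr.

Factor the denominator: r*(r - 4)*(r - 1)*(r + 5).
Partial-fraction decomposition: -1/(90*(r + 5)) - 1/(6*(r - 1)) + 5/(18*(r - 4)) - 1/(10*r).
Integrate each term: A/(r−a) contributes A·log|r−a|.

-log(r)/10 + 5*log(r - 4)/18 - log(r - 1)/6 - log(r + 5)/90 + C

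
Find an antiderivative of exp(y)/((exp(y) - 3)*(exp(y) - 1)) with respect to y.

log(exp(y) - 3)/2 - log(exp(y) - 1)/2 + C

Let u = e^y, du = e^y dy.
The integral becomes ∫ du/((u-3)(u-1)); decompose into partial fractions.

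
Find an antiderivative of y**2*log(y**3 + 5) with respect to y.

Let u = y**3 + 5, so du = (3*y**2) dy.
The integral becomes (1/3)·∫ log(u) du; integrate by parts with u′=log(u), dv′=du.

y**3*log(y**3 + 5)/3 - y**3/3 + 5*log(y**3 + 5)/3 + C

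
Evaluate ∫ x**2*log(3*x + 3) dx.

Use integration by parts with u = log(3*x + 3), dv = x**2 dx.
Then du = 3/(3*x + 3) dx and v = x**3/3.

x**3*log(3*x + 3)/3 - x**3/9 + x**2/6 - x/3 + log(x + 1)/3 + C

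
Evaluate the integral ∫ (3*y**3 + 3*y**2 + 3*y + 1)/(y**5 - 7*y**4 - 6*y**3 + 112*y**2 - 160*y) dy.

Factor the denominator: y*(y - 5)*(y - 4)*(y - 2)*(y + 4).
Partial-fraction decomposition: -155/(1728*(y + 4)) + 43/(72*(y - 2)) - 253/(64*(y - 4)) + 466/(135*(y - 5)) - 1/(160*y).
Integrate each term: A/(y−a) contributes A·log|y−a|.

-log(y)/160 + 466*log(y - 5)/135 - 253*log(y - 4)/64 + 43*log(y - 2)/72 - 155*log(y + 4)/1728 + C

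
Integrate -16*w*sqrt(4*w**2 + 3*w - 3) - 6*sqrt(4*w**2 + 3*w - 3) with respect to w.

-4*(4*w**2 + 3*w - 3)**(3/2)/3 + C

Let u = 4*w**2 + 3*w - 3, so du = (8*w + 3) dw.
Rewriting, the integral becomes -2·∫ √u du = -2·(2/3)u^(3/2).
Substituting back, u = 4*w**2 + 3*w - 3.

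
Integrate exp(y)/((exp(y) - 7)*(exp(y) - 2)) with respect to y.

log(exp(y) - 7)/5 - log(exp(y) - 2)/5 + C

Let u = e^y, du = e^y dy.
The integral becomes ∫ du/((u-2)(u-7)); decompose into partial fractions.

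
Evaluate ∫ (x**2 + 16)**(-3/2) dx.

Substitute x = 4·tan(θ), so dx = 4·sec(θ)^2 dθ and the radical becomes sqrt(x**2 + 16) = 4·sec(θ) by the Pythagorean identity.
Integrate the resulting trig expression in θ, then back-substitute tan(θ) = x/4, sec(θ) = sqrt(x**2 + 16)/4 (absorbing any constant into C).

x/(16*sqrt(x**2 + 16)) + C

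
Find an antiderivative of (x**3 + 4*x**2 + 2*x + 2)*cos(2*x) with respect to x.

Use integration by parts with u = x**3 + 4*x**2 + 2*x + 2, dv = cos(2*x) dx, so v = sin(2*x)/2.
Apply parts 3 times (tabular method): alternate signs, differentiate u down to 0, integrate dv up.

x**3*sin(2*x)/2 + 2*x**2*sin(2*x) + 3*x**2*cos(2*x)/4 + x*sin(2*x)/4 + 2*x*cos(2*x) + cos(2*x)/8 + C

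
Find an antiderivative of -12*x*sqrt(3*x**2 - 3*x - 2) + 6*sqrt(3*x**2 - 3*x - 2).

Let u = 3*x**2 - 3*x - 2, so du = (6*x - 3) dx.
Rewriting, the integral becomes -2·∫ √u du = -2·(2/3)u^(3/2).
Substituting back, u = 3*x**2 - 3*x - 2.

-4*(3*x**2 - 3*x - 2)**(3/2)/3 + C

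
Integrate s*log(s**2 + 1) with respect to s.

Let u = s**2 + 1, so du = (2*s) ds.
The integral becomes (1/2)·∫ log(u) du; integrate by parts with u′=log(u), dv′=du.

s**2*log(s**2 + 1)/2 - s**2/2 + log(s**2 + 1)/2 + C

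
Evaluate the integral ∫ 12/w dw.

12*log(w) + C

Let u = w**3, so du = (3*w**2) dw.
Rewriting, the integral becomes 4·∫ 1/u du = 4·log(u).
Substituting back, u = w**3.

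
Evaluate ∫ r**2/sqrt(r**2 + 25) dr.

r*sqrt(r**2 + 25)/2 - 25*log(r + sqrt(r**2 + 25))/2 + C

Substitute r = 5·tan(θ), so dr = 5·sec(θ)^2 dθ and the radical becomes sqrt(r**2 + 25) = 5·sec(θ) by the Pythagorean identity.
Integrate the resulting trig expression in θ, then back-substitute tan(θ) = r/5, sec(θ) = sqrt(r**2 + 25)/5 (absorbing any constant into C).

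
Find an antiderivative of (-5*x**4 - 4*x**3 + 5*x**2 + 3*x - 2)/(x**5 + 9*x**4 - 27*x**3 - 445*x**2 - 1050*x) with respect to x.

Factor the denominator: x*(x - 7)*(x + 5)**2*(x + 6).
Partial-fraction decomposition: -2728/(39*(x + 6)) + 26379/(400*(x + 5)) - 839/(20*(x + 5)**2) - 1457/(1456*(x - 7)) + 1/(525*x).
Integrate each term; A/(x−a) gives A·log|x−a|; A/(x−a)² gives −A/(x−a).

log(x)/525 - 1457*log(x - 7)/1456 + 26379*log(x + 5)/400 - 2728*log(x + 6)/39 + 839/(20*x + 100) + C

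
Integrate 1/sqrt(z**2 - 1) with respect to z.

Substitute z = sec(θ), so dz = sec(θ)*tan(θ) dθ and the radical becomes sqrt(z**2 - 1) = tan(θ) by the Pythagorean identity.
Integrate the resulting trig expression in θ, then back-substitute sec(θ) = z, tan(θ) = sqrt(z**2 - 1) (absorbing any constant into C).

log(z + sqrt(z**2 - 1)) + C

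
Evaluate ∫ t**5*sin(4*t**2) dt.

-t**4*cos(4*t**2)/8 + t**2*sin(4*t**2)/16 + cos(4*t**2)/64 + C

Let u = t², du = 2t dt; rewrite as (1/2)∫ u^2·sin(4u) du.
Now integrate by parts 2 times.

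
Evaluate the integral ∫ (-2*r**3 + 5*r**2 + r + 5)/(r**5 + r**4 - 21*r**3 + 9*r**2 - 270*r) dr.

Factor the denominator: r*(r - 5)*(r + 6)*(r**2 + 9).
Partial-fraction decomposition: -(577*r + 2103)/(4590*(r**2 + 9)) + 611/(2970*(r + 6)) - 23/(374*(r - 5)) - 1/(54*r).
Integrate each term; A/(r−a) gives A·log|r−a|; the (Br+D)/(r²+p²) term gives a log and an atan.

-log(r)/54 - 23*log(r - 5)/374 + 611*log(r + 6)/2970 - 577*log(r**2 + 9)/9180 - 701*atan(r/3)/4590 + C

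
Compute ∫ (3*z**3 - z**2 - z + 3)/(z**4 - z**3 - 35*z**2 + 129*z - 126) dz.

Factor the denominator: (z - 3)**2*(z - 2)*(z + 7).
Partial-fraction decomposition: 89/(75*(z + 7)) + 7/(3*(z - 2)) - 13/(25*(z - 3)) + 36/(5*(z - 3)**2).
Integrate each term; A/(z−a) gives A·log|z−a|; A/(z−a)² gives −A/(z−a).

-13*log(z - 3)/25 + 7*log(z - 2)/3 + 89*log(z + 7)/75 - 36/(5*z - 15) + C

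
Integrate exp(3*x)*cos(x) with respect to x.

Let I denote the integral. Integrate by parts with u = cos(x), dv = exp(3*x) dx, so v = exp(3*x)/3: I = exp(3*x)*cos(x)/3 + (1/3)·∫ exp(3*x)*sin(x) dx.
Apply parts again with u = sin(x), dv = exp(3*x) dx: ∫ exp(3*x)*sin(x) dx = exp(3*x)*sin(x)/3 − (1/3)·I. Substituting back brings back I: I = exp(3*x)*sin(x)/9 + exp(3*x)*cos(x)/3 − (1/9)·I.
Solving for I: (1 + 1/9)·I equals the remaining terms, so I = (9/10)·(exp(3*x)*sin(x)/9 + exp(3*x)*cos(x)/3).

exp(3*x)*sin(x)/10 + 3*exp(3*x)*cos(x)/10 + C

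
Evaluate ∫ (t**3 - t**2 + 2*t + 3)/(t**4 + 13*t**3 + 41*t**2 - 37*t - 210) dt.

Factor the denominator: (t - 2)*(t + 3)*(t + 5)*(t + 7).
Partial-fraction decomposition: 403/(72*(t + 7)) - 157/(28*(t + 5)) + 39/(40*(t + 3)) + 11/(315*(t - 2)).
Integrate each term: A/(t−a) contributes A·log|t−a|.

11*log(t - 2)/315 + 39*log(t + 3)/40 - 157*log(t + 5)/28 + 403*log(t + 7)/72 + C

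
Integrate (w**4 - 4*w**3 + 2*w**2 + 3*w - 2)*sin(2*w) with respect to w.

-w**4*cos(2*w)/2 + w**3*sin(2*w) + 2*w**3*cos(2*w) - 3*w**2*sin(2*w) + w**2*cos(2*w)/2 - w*sin(2*w)/2 - 9*w*cos(2*w)/2 + 9*sin(2*w)/4 + 3*cos(2*w)/4 + C

Use integration by parts with u = w**4 - 4*w**3 + 2*w**2 + 3*w - 2, dv = sin(2*w) dw, so v = -cos(2*w)/2.
Apply parts 4 times (tabular method): alternate signs, differentiate u down to 0, integrate dv up.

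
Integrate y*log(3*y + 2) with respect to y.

Use integration by parts with u = log(3*y + 2), dv = y dy.
Then du = 3/(3*y + 2) dy and v = y**2/2.

y**2*log(3*y + 2)/2 - y**2/4 + y/3 - 2*log(3*y + 2)/9 + C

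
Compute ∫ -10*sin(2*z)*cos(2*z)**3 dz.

5*cos(2*z)**4/4 + C

Let u = cos(2*z), so du = (-2*sin(2*z)) dz.
Rewriting, the integral becomes 5·∫ u^3 du = 5·u^4/4.
Substituting back, u = cos(2*z).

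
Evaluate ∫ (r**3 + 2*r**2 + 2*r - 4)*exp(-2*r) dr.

Use integration by parts with u = r**3 + 2*r**2 + 2*r - 4, dv = exp(-2*r) dr, so v = -exp(-2*r)/2.
Apply parts 3 times (tabular method): alternate signs, differentiate u down to 0, integrate dv up.

(-4*r**3 - 14*r**2 - 22*r + 5)*exp(-2*r)/8 + C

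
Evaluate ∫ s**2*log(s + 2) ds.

s**3*log(s + 2)/3 - s**3/9 + s**2/3 - 4*s/3 + 8*log(s + 2)/3 + C

Use integration by parts with u = log(s + 2), dv = s**2 ds.
Then du = 1/(s + 2) ds and v = s**3/3.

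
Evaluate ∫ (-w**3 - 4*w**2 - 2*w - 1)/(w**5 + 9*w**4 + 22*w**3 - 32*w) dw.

Factor the denominator: w*(w - 1)*(w + 2)*(w + 4)**2.
Partial-fraction decomposition: 227/(800*(w + 4)) - 7/(40*(w + 4)**2) - 5/(24*(w + 2)) - 8/(75*(w - 1)) + 1/(32*w).
Integrate each term; A/(w−a) gives A·log|w−a|; A/(w−a)² gives −A/(w−a).

log(w)/32 - 8*log(w - 1)/75 - 5*log(w + 2)/24 + 227*log(w + 4)/800 + 7/(40*w + 160) + C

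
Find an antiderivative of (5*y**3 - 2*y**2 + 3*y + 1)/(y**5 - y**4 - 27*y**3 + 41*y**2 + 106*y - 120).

Factor the denominator: (y - 4)*(y - 3)*(y - 1)*(y + 2)*(y + 5).
Partial-fraction decomposition: -689/(1296*(y + 5)) + 53/(270*(y + 2)) + 7/(108*(y - 1)) - 127/(80*(y - 3)) + 301/(162*(y - 4)).
Integrate each term: A/(y−a) contributes A·log|y−a|.

301*log(y - 4)/162 - 127*log(y - 3)/80 + 7*log(y - 1)/108 + 53*log(y + 2)/270 - 689*log(y + 5)/1296 + C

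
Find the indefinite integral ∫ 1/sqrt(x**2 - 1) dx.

Substitute x = sec(θ), so dx = sec(θ)*tan(θ) dθ and the radical becomes sqrt(x**2 - 1) = tan(θ) by the Pythagorean identity.
Integrate the resulting trig expression in θ, then back-substitute sec(θ) = x, tan(θ) = sqrt(x**2 - 1) (absorbing any constant into C).

log(x + sqrt(x**2 - 1)) + C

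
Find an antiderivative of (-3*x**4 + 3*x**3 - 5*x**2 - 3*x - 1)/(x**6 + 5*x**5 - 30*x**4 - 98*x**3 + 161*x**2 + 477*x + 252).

Factor the denominator: (x - 4)*(x - 3)*(x + 1)**2*(x + 3)*(x + 7).
Partial-fraction decomposition: 2819/(5280*(x + 7)) - 361/(672*(x + 3)) + 599/(4800*(x + 1)) - 3/(80*(x + 1)**2) + 217/(960*(x - 3)) - 669/(1925*(x - 4)).
Integrate each term; A/(x−a) gives A·log|x−a|; A/(x−a)² gives −A/(x−a).

-669*log(x - 4)/1925 + 217*log(x - 3)/960 + 599*log(x + 1)/4800 - 361*log(x + 3)/672 + 2819*log(x + 7)/5280 + 3/(80*x + 80) + C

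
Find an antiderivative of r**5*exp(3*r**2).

Let u = r², du = 2r dr; rewrite as (1/2)∫ u^2·exp(3u) du.
Now integrate by parts 2 times.

(9*r**4 - 6*r**2 + 2)*exp(3*r**2)/54 + C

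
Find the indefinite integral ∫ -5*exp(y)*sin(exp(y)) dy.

5*cos(exp(y)) + C

Let u = exp(y), so du = (exp(y)) dy.
Rewriting, the integral becomes -5·∫ sin(u) du = -5·-cos(u).
Substituting back, u = exp(y).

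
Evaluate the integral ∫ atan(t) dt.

Use integration by parts with u = arctan(t), dv = dt.
Then du = 1/(t**2 + 1) dt.

t*atan(t) - log(t**2 + 1)/2 + C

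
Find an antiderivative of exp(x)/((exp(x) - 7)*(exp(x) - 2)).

Let u = e^x, du = e^x dx.
The integral becomes ∫ du/((u-2)(u-7)); decompose into partial fractions.

log(exp(x) - 7)/5 - log(exp(x) - 2)/5 + C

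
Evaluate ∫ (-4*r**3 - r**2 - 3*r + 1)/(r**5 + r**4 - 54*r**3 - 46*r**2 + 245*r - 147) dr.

-1441*log(r - 7)/5040 + 373*log(r - 1)/4608 - 109*log(r + 3)/640 + 1345*log(r + 7)/3584 - 7/(192*r - 192) + C

Factor the denominator: (r - 7)*(r - 1)**2*(r + 3)*(r + 7).
Partial-fraction decomposition: 1345/(3584*(r + 7)) - 109/(640*(r + 3)) + 373/(4608*(r - 1)) + 7/(192*(r - 1)**2) - 1441/(5040*(r - 7)).
Integrate each term; A/(r−a) gives A·log|r−a|; A/(r−a)² gives −A/(r−a).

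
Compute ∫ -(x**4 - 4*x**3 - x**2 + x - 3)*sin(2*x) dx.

x**4*cos(2*x)/2 - x**3*sin(2*x) - 2*x**3*cos(2*x) + 3*x**2*sin(2*x) - 2*x**2*cos(2*x) + 2*x*sin(2*x) + 7*x*cos(2*x)/2 - 7*sin(2*x)/4 - cos(2*x)/2 + C

Use integration by parts with u = x**4 - 4*x**3 - x**2 + x - 3, dv = -sin(2*x) dx, so v = cos(2*x)/2.
Apply parts 4 times (tabular method): alternate signs, differentiate u down to 0, integrate dv up.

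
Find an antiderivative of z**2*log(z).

z**3*log(z)/3 - z**3/9 + C

Use integration by parts with u = log(z), dv = z**2 dz.
Then du = 1/z dz and v = z**3/3.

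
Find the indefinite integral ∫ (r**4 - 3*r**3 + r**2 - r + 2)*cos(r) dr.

r**4*sin(r) - 3*r**3*sin(r) + 4*r**3*cos(r) - 11*r**2*sin(r) - 9*r**2*cos(r) + 17*r*sin(r) - 22*r*cos(r) + 24*sin(r) + 17*cos(r) + C

Use integration by parts with u = r**4 - 3*r**3 + r**2 - r + 2, dv = cos(r) dr, so v = sin(r).
Apply parts 4 times (tabular method): alternate signs, differentiate u down to 0, integrate dv up.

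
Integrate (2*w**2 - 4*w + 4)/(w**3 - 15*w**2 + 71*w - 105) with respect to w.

Factor the denominator: (w - 7)*(w - 5)*(w - 3).
Partial-fraction decomposition: 5/(4*(w - 3)) - 17/(2*(w - 5)) + 37/(4*(w - 7)).
Integrate each term: A/(w−a) contributes A·log|w−a|.

37*log(w - 7)/4 - 17*log(w - 5)/2 + 5*log(w - 3)/4 + C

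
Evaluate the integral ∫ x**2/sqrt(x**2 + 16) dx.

x*sqrt(x**2 + 16)/2 - 8*log(x + sqrt(x**2 + 16)) + C

Substitute x = 4·tan(θ), so dx = 4·sec(θ)^2 dθ and the radical becomes sqrt(x**2 + 16) = 4·sec(θ) by the Pythagorean identity.
Integrate the resulting trig expression in θ, then back-substitute tan(θ) = x/4, sec(θ) = sqrt(x**2 + 16)/4 (absorbing any constant into C).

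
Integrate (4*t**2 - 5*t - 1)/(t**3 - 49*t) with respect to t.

Factor the denominator: t*(t - 7)*(t + 7).
Partial-fraction decomposition: 115/(49*(t + 7)) + 80/(49*(t - 7)) + 1/(49*t).
Integrate each term: A/(t−a) contributes A·log|t−a|.

log(t)/49 + 80*log(t - 7)/49 + 115*log(t + 7)/49 + C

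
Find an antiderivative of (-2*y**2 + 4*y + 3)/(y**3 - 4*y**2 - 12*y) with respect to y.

-log(y)/4 - 15*log(y - 6)/16 - 13*log(y + 2)/16 + C

Factor the denominator: y*(y - 6)*(y + 2).
Partial-fraction decomposition: -13/(16*(y + 2)) - 15/(16*(y - 6)) - 1/(4*y).
Integrate each term: A/(y−a) contributes A·log|y−a|.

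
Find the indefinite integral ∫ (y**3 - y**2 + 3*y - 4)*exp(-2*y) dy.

(-4*y**3 - 2*y**2 - 14*y + 9)*exp(-2*y)/8 + C

Use integration by parts with u = y**3 - y**2 + 3*y - 4, dv = exp(-2*y) dy, so v = -exp(-2*y)/2.
Apply parts 3 times (tabular method): alternate signs, differentiate u down to 0, integrate dv up.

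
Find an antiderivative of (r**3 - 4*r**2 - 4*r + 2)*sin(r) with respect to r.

Use integration by parts with u = r**3 - 4*r**2 - 4*r + 2, dv = sin(r) dr, so v = -cos(r).
Apply parts 3 times (tabular method): alternate signs, differentiate u down to 0, integrate dv up.

-r**3*cos(r) + 3*r**2*sin(r) + 4*r**2*cos(r) - 8*r*sin(r) + 10*r*cos(r) - 10*sin(r) - 10*cos(r) + C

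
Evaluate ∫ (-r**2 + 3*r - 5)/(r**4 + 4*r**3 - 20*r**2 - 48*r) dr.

5*log(r)/48 - 3*log(r - 4)/80 - 5*log(r + 2)/16 + 59*log(r + 6)/240 + C

Factor the denominator: r*(r - 4)*(r + 2)*(r + 6).
Partial-fraction decomposition: 59/(240*(r + 6)) - 5/(16*(r + 2)) - 3/(80*(r - 4)) + 5/(48*r).
Integrate each term: A/(r−a) contributes A·log|r−a|.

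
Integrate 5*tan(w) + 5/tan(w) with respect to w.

5*log(tan(w)) + C

Let u = tan(w), so du = (tan(w)**2 + 1) dw.
Rewriting, the integral becomes 5·∫ 1/u du = 5·log(u).
Substituting back, u = tan(w).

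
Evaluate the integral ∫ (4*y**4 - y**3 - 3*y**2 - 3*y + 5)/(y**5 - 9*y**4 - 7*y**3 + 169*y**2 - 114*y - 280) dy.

4549*log(y - 7)/440 - 1145*log(y - 5)/162 + 43*log(y - 2)/270 - 5*log(y + 1)/216 + 1057*log(y + 4)/1782 + C

Factor the denominator: (y - 7)*(y - 5)*(y - 2)*(y + 1)*(y + 4).
Partial-fraction decomposition: 1057/(1782*(y + 4)) - 5/(216*(y + 1)) + 43/(270*(y - 2)) - 1145/(162*(y - 5)) + 4549/(440*(y - 7)).
Integrate each term: A/(y−a) contributes A·log|y−a|.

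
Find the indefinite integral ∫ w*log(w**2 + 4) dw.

w**2*log(w**2 + 4)/2 - w**2/2 + 2*log(w**2 + 4) + C

Let u = w**2 + 4, so du = (2*w) dw.
The integral becomes (1/2)·∫ log(u) du; integrate by parts with u′=log(u), dv′=du.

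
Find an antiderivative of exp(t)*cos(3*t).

Let I denote the integral. Integrate by parts with u = cos(3*t), dv = exp(t) dt, so v = exp(t): I = exp(t)*cos(3*t) + 3·∫ exp(t)*sin(3*t) dt.
Apply parts again with u = sin(3*t), dv = exp(t) dt: ∫ exp(t)*sin(3*t) dt = exp(t)*sin(3*t) − 3·I. Substituting back brings back I: I = 3*exp(t)*sin(3*t) + exp(t)*cos(3*t) − 9·I.
Solving for I: (1 + 9)·I equals the remaining terms, so I = (1/10)·(3*exp(t)*sin(3*t) + exp(t)*cos(3*t)).

3*exp(t)*sin(3*t)/10 + exp(t)*cos(3*t)/10 + C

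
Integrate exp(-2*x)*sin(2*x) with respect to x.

-exp(-2*x)*sin(2*x)/4 - exp(-2*x)*cos(2*x)/4 + C

Let I denote the integral. Integrate by parts with u = sin(2*x), dv = exp(-2*x) dx, so v = -exp(-2*x)/2: I = -exp(-2*x)*sin(2*x)/2 + ∫ exp(-2*x)*cos(2*x) dx.
Apply parts again with u = cos(2*x), dv = exp(-2*x) dx: ∫ exp(-2*x)*cos(2*x) dx = -exp(-2*x)*cos(2*x)/2 − I. Substituting back brings back I: I = -exp(-2*x)*sin(2*x)/2 - exp(-2*x)*cos(2*x)/2 − I.
Solving for I: (1 + 1)·I equals the remaining terms, so I = (1/2)·(-exp(-2*x)*sin(2*x)/2 - exp(-2*x)*cos(2*x)/2).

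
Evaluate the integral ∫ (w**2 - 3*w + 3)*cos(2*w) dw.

Use integration by parts with u = w**2 - 3*w + 3, dv = cos(2*w) dw, so v = sin(2*w)/2.
Apply parts 2 times (tabular method): alternate signs, differentiate u down to 0, integrate dv up.

w**2*sin(2*w)/2 - 3*w*sin(2*w)/2 + w*cos(2*w)/2 + 5*sin(2*w)/4 - 3*cos(2*w)/4 + C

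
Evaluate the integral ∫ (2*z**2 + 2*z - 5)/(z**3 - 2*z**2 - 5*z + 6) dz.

19*log(z - 3)/10 + log(z - 1)/6 - log(z + 2)/15 + C

Factor the denominator: (z - 3)*(z - 1)*(z + 2).
Partial-fraction decomposition: -1/(15*(z + 2)) + 1/(6*(z - 1)) + 19/(10*(z - 3)).
Integrate each term: A/(z−a) contributes A·log|z−a|.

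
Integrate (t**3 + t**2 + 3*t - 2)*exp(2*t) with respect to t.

(4*t**3 - 2*t**2 + 14*t - 15)*exp(2*t)/8 + C

Use integration by parts with u = t**3 + t**2 + 3*t - 2, dv = exp(2*t) dt, so v = exp(2*t)/2.
Apply parts 3 times (tabular method): alternate signs, differentiate u down to 0, integrate dv up.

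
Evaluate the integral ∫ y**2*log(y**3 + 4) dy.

Let u = y**3 + 4, so du = (3*y**2) dy.
The integral becomes (1/3)·∫ log(u) du; integrate by parts with u′=log(u), dv′=du.

y**3*log(y**3 + 4)/3 - y**3/3 + 4*log(y**3 + 4)/3 + C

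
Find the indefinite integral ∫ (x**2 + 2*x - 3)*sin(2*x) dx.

Use integration by parts with u = x**2 + 2*x - 3, dv = sin(2*x) dx, so v = -cos(2*x)/2.
Apply parts 2 times (tabular method): alternate signs, differentiate u down to 0, integrate dv up.

-x**2*cos(2*x)/2 + x*sin(2*x)/2 - x*cos(2*x) + sin(2*x)/2 + 7*cos(2*x)/4 + C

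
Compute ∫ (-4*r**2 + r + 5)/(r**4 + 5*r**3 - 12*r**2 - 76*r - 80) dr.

Factor the denominator: (r - 4)*(r + 2)**2*(r + 5).
Partial-fraction decomposition: 100/(81*(r + 5)) - 115/(108*(r + 2)) + 13/(18*(r + 2)**2) - 55/(324*(r - 4)).
Integrate each term; A/(r−a) gives A·log|r−a|; A/(r−a)² gives −A/(r−a).

-55*log(r - 4)/324 - 115*log(r + 2)/108 + 100*log(r + 5)/81 - 13/(18*r + 36) + C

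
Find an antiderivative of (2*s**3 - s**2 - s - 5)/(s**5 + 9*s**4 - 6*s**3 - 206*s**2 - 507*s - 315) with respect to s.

Factor the denominator: (s - 5)*(s + 1)*(s + 3)**2*(s + 7).
Partial-fraction decomposition: -733/(1152*(s + 7)) + 277/(512*(s + 3)) - 65/(64*(s + 3)**2) + 7/(144*(s + 1)) + 215/(4608*(s - 5)).
Integrate each term; A/(s−a) gives A·log|s−a|; A/(s−a)² gives −A/(s−a).

215*log(s - 5)/4608 + 7*log(s + 1)/144 + 277*log(s + 3)/512 - 733*log(s + 7)/1152 + 65/(64*s + 192) + C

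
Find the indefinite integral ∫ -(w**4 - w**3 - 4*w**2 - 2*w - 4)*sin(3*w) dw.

w**4*cos(3*w)/3 - 4*w**3*sin(3*w)/9 - w**3*cos(3*w)/3 + w**2*sin(3*w)/3 - 16*w**2*cos(3*w)/9 + 32*w*sin(3*w)/27 - 4*w*cos(3*w)/9 + 4*sin(3*w)/27 - 76*cos(3*w)/81 + C

Use integration by parts with u = w**4 - w**3 - 4*w**2 - 2*w - 4, dv = -sin(3*w) dw, so v = cos(3*w)/3.
Apply parts 4 times (tabular method): alternate signs, differentiate u down to 0, integrate dv up.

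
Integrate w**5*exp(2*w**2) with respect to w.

Let u = w², du = 2w dw; rewrite as (1/2)∫ u^2·exp(2u) du.
Now integrate by parts 2 times.

(2*w**4 - 2*w**2 + 1)*exp(2*w**2)/8 + C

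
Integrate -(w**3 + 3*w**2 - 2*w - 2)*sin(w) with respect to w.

Use integration by parts with u = w**3 + 3*w**2 - 2*w - 2, dv = -sin(w) dw, so v = cos(w).
Apply parts 3 times (tabular method): alternate signs, differentiate u down to 0, integrate dv up.

w**3*cos(w) - 3*w**2*sin(w) + 3*w**2*cos(w) - 6*w*sin(w) - 8*w*cos(w) + 8*sin(w) - 8*cos(w) + C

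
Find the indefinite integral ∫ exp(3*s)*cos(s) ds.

Let I denote the integral. Integrate by parts with u = cos(s), dv = exp(3*s) ds, so v = exp(3*s)/3: I = exp(3*s)*cos(s)/3 + (1/3)·∫ exp(3*s)*sin(s) ds.
Apply parts again with u = sin(s), dv = exp(3*s) ds: ∫ exp(3*s)*sin(s) ds = exp(3*s)*sin(s)/3 − (1/3)·I. Substituting back brings back I: I = exp(3*s)*sin(s)/9 + exp(3*s)*cos(s)/3 − (1/9)·I.
Solving for I: (1 + 1/9)·I equals the remaining terms, so I = (9/10)·(exp(3*s)*sin(s)/9 + exp(3*s)*cos(s)/3).

exp(3*s)*sin(s)/10 + 3*exp(3*s)*cos(s)/10 + C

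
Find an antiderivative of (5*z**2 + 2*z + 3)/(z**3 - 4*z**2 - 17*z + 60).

23*log(z - 5)/3 - 27*log(z - 3)/7 + 25*log(z + 4)/21 + C

Factor the denominator: (z - 5)*(z - 3)*(z + 4).
Partial-fraction decomposition: 25/(21*(z + 4)) - 27/(7*(z - 3)) + 23/(3*(z - 5)).
Integrate each term: A/(z−a) contributes A·log|z−a|.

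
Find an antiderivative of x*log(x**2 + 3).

Let u = x**2 + 3, so du = (2*x) dx.
The integral becomes (1/2)·∫ log(u) du; integrate by parts with u′=log(u), dv′=du.

x**2*log(x**2 + 3)/2 - x**2/2 + 3*log(x**2 + 3)/2 + C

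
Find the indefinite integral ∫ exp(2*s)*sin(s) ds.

2*exp(2*s)*sin(s)/5 - exp(2*s)*cos(s)/5 + C

Let I denote the integral. Integrate by parts with u = sin(s), dv = exp(2*s) ds, so v = exp(2*s)/2: I = exp(2*s)*sin(s)/2 − (1/2)·∫ exp(2*s)*cos(s) ds.
Apply parts again with u = cos(s), dv = exp(2*s) ds: ∫ exp(2*s)*cos(s) ds = exp(2*s)*cos(s)/2 + (1/2)·I. Substituting back brings back I: I = exp(2*s)*sin(s)/2 - exp(2*s)*cos(s)/4 − (1/4)·I.
Solving for I: (1 + 1/4)·I equals the remaining terms, so I = (4/5)·(exp(2*s)*sin(s)/2 - exp(2*s)*cos(s)/4).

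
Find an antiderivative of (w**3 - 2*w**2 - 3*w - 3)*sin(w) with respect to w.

-w**3*cos(w) + 3*w**2*sin(w) + 2*w**2*cos(w) - 4*w*sin(w) + 9*w*cos(w) - 9*sin(w) - cos(w) + C

Use integration by parts with u = w**3 - 2*w**2 - 3*w - 3, dv = sin(w) dw, so v = -cos(w).
Apply parts 3 times (tabular method): alternate signs, differentiate u down to 0, integrate dv up.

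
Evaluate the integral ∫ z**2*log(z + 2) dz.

z**3*log(z + 2)/3 - z**3/9 + z**2/3 - 4*z/3 + 8*log(z + 2)/3 + C

Use integration by parts with u = log(z + 2), dv = z**2 dz.
Then du = 1/(z + 2) dz and v = z**3/3.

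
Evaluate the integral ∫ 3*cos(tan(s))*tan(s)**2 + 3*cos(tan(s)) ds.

Let u = tan(s), so du = (tan(s)**2 + 1) ds.
Rewriting, the integral becomes 3·∫ cos(u) du = 3·sin(u).
Substituting back, u = tan(s).

3*sin(tan(s)) + C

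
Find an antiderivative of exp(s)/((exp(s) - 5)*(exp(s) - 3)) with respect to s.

Let u = e^s, du = e^s ds.
The integral becomes ∫ du/((u-3)(u-5)); decompose into partial fractions.

log(exp(s) - 5)/2 - log(exp(s) - 3)/2 + C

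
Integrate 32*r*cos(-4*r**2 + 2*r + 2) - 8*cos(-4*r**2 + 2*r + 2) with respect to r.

Let u = 4*r**2 - 2*r - 2, so du = (8*r - 2) dr.
Rewriting, the integral becomes 4·∫ cos(u) du = 4·sin(u).
Substituting back, u = 4*r**2 - 2*r - 2.

-4*sin(-4*r**2 + 2*r + 2) + C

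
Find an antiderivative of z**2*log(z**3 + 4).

Let u = z**3 + 4, so du = (3*z**2) dz.
The integral becomes (1/3)·∫ log(u) du; integrate by parts with u′=log(u), dv′=du.

z**3*log(z**3 + 4)/3 - z**3/3 + 4*log(z**3 + 4)/3 + C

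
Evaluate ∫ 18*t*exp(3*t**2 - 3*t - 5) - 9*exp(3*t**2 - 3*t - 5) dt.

3*exp(3*t**2 - 3*t - 5) + C

Let u = 3*t**2 - 3*t - 5, so du = (6*t - 3) dt.
Rewriting, the integral becomes 3·∫ e^u du = 3·e^u.
Substituting back, u = 3*t**2 - 3*t - 5.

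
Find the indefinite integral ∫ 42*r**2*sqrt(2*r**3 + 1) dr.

Let u = 2*r**3 + 1, so du = (6*r**2) dr.
Rewriting, the integral becomes 7·∫ √u du = 7·(2/3)u^(3/2).
Substituting back, u = 2*r**3 + 1.

14*(2*r**3 + 1)**(3/2)/3 + C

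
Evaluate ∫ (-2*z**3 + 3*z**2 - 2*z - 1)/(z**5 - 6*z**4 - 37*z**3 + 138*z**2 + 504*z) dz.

Factor the denominator: z*(z - 7)*(z - 6)*(z + 3)*(z + 4).
Partial-fraction decomposition: 183/(440*(z + 4)) - 43/(135*(z + 3)) + 337/(540*(z - 6)) - 277/(385*(z - 7)) - 1/(504*z).
Integrate each term: A/(z−a) contributes A·log|z−a|.

-log(z)/504 - 277*log(z - 7)/385 + 337*log(z - 6)/540 - 43*log(z + 3)/135 + 183*log(z + 4)/440 + C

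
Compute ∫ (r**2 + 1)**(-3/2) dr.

r/sqrt(r**2 + 1) + C

Substitute r = tan(θ), so dr = sec(θ)^2 dθ and the radical becomes sqrt(r**2 + 1) = sec(θ) by the Pythagorean identity.
Integrate the resulting trig expression in θ, then back-substitute tan(θ) = r, sec(θ) = sqrt(r**2 + 1) (absorbing any constant into C).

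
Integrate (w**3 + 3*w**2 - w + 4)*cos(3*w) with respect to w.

w**3*sin(3*w)/3 + w**2*sin(3*w) + w**2*cos(3*w)/3 - 5*w*sin(3*w)/9 + 2*w*cos(3*w)/3 + 10*sin(3*w)/9 - 5*cos(3*w)/27 + C

Use integration by parts with u = w**3 + 3*w**2 - w + 4, dv = cos(3*w) dw, so v = sin(3*w)/3.
Apply parts 3 times (tabular method): alternate signs, differentiate u down to 0, integrate dv up.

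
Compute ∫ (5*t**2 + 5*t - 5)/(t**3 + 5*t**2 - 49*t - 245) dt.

Factor the denominator: (t - 7)*(t + 5)*(t + 7).
Partial-fraction decomposition: 205/(28*(t + 7)) - 95/(24*(t + 5)) + 275/(168*(t - 7)).
Integrate each term: A/(t−a) contributes A·log|t−a|.

275*log(t - 7)/168 - 95*log(t + 5)/24 + 205*log(t + 7)/28 + C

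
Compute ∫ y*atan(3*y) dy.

Use integration by parts with u = arctan(3*y), dv = y dy.
Then du = 3/(9*y**2 + 1) dy.

y**2*atan(3*y)/2 - y/6 + atan(3*y)/18 + C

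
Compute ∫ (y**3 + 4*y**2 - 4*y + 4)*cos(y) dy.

Use integration by parts with u = y**3 + 4*y**2 - 4*y + 4, dv = cos(y) dy, so v = sin(y).
Apply parts 3 times (tabular method): alternate signs, differentiate u down to 0, integrate dv up.

y**3*sin(y) + 4*y**2*sin(y) + 3*y**2*cos(y) - 10*y*sin(y) + 8*y*cos(y) - 4*sin(y) - 10*cos(y) + C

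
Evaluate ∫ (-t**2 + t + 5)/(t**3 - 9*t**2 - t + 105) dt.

-37*log(t - 7)/20 + 15*log(t - 5)/16 - 7*log(t + 3)/80 + C

Factor the denominator: (t - 7)*(t - 5)*(t + 3).
Partial-fraction decomposition: -7/(80*(t + 3)) + 15/(16*(t - 5)) - 37/(20*(t - 7)).
Integrate each term: A/(t−a) contributes A·log|t−a|.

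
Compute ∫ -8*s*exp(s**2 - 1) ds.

-4*exp(s**2 - 1) + C

Let u = s**2 - 1, so du = (2*s) ds.
Rewriting, the integral becomes -4·∫ e^u du = -4·e^u.
Substituting back, u = s**2 - 1.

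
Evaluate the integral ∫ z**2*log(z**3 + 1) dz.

Let u = z**3 + 1, so du = (3*z**2) dz.
The integral becomes (1/3)·∫ log(u) du; integrate by parts with u′=log(u), dv′=du.

z**3*log(z**3 + 1)/3 - z**3/3 + log(z**3 + 1)/3 + C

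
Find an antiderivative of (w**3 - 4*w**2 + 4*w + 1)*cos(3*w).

w**3*sin(3*w)/3 - 4*w**2*sin(3*w)/3 + w**2*cos(3*w)/3 + 10*w*sin(3*w)/9 - 8*w*cos(3*w)/9 + 17*sin(3*w)/27 + 10*cos(3*w)/27 + C

Use integration by parts with u = w**3 - 4*w**2 + 4*w + 1, dv = cos(3*w) dw, so v = sin(3*w)/3.
Apply parts 3 times (tabular method): alternate signs, differentiate u down to 0, integrate dv up.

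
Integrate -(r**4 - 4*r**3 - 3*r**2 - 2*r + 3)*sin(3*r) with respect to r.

r**4*cos(3*r)/3 - 4*r**3*sin(3*r)/9 - 4*r**3*cos(3*r)/3 + 4*r**2*sin(3*r)/3 - 13*r**2*cos(3*r)/9 + 26*r*sin(3*r)/27 + 2*r*cos(3*r)/9 - 2*sin(3*r)/27 + 107*cos(3*r)/81 + C

Use integration by parts with u = r**4 - 4*r**3 - 3*r**2 - 2*r + 3, dv = -sin(3*r) dr, so v = cos(3*r)/3.
Apply parts 4 times (tabular method): alternate signs, differentiate u down to 0, integrate dv up.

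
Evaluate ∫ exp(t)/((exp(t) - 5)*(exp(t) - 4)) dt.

Let u = e^t, du = e^t dt.
The integral becomes ∫ du/((u-5)(u-4)); decompose into partial fractions.

log(exp(t) - 5) - log(exp(t) - 4) + C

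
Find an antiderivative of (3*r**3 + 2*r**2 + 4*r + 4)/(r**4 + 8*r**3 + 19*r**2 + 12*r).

log(r)/3 + log(r + 1)/6 - 71*log(r + 3)/6 + 43*log(r + 4)/3 + C

Factor the denominator: r*(r + 1)*(r + 3)*(r + 4).
Partial-fraction decomposition: 43/(3*(r + 4)) - 71/(6*(r + 3)) + 1/(6*(r + 1)) + 1/(3*r).
Integrate each term: A/(r−a) contributes A·log|r−a|.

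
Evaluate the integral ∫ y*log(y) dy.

y**2*log(y)/2 - y**2/4 + C

Use integration by parts with u = log(y), dv = y dy.
Then du = 1/y dy and v = y**2/2.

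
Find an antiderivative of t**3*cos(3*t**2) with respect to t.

t**2*sin(3*t**2)/6 + cos(3*t**2)/18 + C

Let u = t², du = 2t dt; rewrite as (1/2)∫ u^1·cos(3u) du.
Now integrate by parts 1 time.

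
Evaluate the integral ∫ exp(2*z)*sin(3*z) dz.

Let I denote the integral. Integrate by parts with u = sin(3*z), dv = exp(2*z) dz, so v = exp(2*z)/2: I = exp(2*z)*sin(3*z)/2 − (3/2)·∫ exp(2*z)*cos(3*z) dz.
Apply parts again with u = cos(3*z), dv = exp(2*z) dz: ∫ exp(2*z)*cos(3*z) dz = exp(2*z)*cos(3*z)/2 + (3/2)·I. Substituting back brings back I: I = exp(2*z)*sin(3*z)/2 - 3*exp(2*z)*cos(3*z)/4 − (9/4)·I.
Solving for I: (1 + 9/4)·I equals the remaining terms, so I = (4/13)·(exp(2*z)*sin(3*z)/2 - 3*exp(2*z)*cos(3*z)/4).

2*exp(2*z)*sin(3*z)/13 - 3*exp(2*z)*cos(3*z)/13 + C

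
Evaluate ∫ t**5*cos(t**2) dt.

t**4*sin(t**2)/2 + t**2*cos(t**2) - sin(t**2) + C

Let u = t², du = 2t dt; rewrite as (1/2)∫ u^2·cos(1u) du.
Now integrate by parts 2 times.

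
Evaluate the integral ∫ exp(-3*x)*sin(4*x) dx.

Let I denote the integral. Integrate by parts with u = sin(4*x), dv = exp(-3*x) dx, so v = -exp(-3*x)/3: I = -exp(-3*x)*sin(4*x)/3 + (4/3)·∫ exp(-3*x)*cos(4*x) dx.
Apply parts again with u = cos(4*x), dv = exp(-3*x) dx: ∫ exp(-3*x)*cos(4*x) dx = -exp(-3*x)*cos(4*x)/3 − (4/3)·I. Substituting back brings back I: I = -exp(-3*x)*sin(4*x)/3 - 4*exp(-3*x)*cos(4*x)/9 − (16/9)·I.
Solving for I: (1 + 16/9)·I equals the remaining terms, so I = (9/25)·(-exp(-3*x)*sin(4*x)/3 - 4*exp(-3*x)*cos(4*x)/9).

-3*exp(-3*x)*sin(4*x)/25 - 4*exp(-3*x)*cos(4*x)/25 + C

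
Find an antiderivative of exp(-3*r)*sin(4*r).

-3*exp(-3*r)*sin(4*r)/25 - 4*exp(-3*r)*cos(4*r)/25 + C

Let I denote the integral. Integrate by parts with u = sin(4*r), dv = exp(-3*r) dr, so v = -exp(-3*r)/3: I = -exp(-3*r)*sin(4*r)/3 + (4/3)·∫ exp(-3*r)*cos(4*r) dr.
Apply parts again with u = cos(4*r), dv = exp(-3*r) dr: ∫ exp(-3*r)*cos(4*r) dr = -exp(-3*r)*cos(4*r)/3 − (4/3)·I. Substituting back brings back I: I = -exp(-3*r)*sin(4*r)/3 - 4*exp(-3*r)*cos(4*r)/9 − (16/9)·I.
Solving for I: (1 + 16/9)·I equals the remaining terms, so I = (9/25)·(-exp(-3*r)*sin(4*r)/3 - 4*exp(-3*r)*cos(4*r)/9).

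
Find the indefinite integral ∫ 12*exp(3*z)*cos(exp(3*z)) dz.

4*sin(exp(3*z)) + C

Let u = exp(3*z), so du = (3*exp(3*z)) dz.
Rewriting, the integral becomes 4·∫ cos(u) du = 4·sin(u).
Substituting back, u = exp(3*z).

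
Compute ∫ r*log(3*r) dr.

Use integration by parts with u = log(3*r), dv = r dr.
Then du = 1/r dr and v = r**2/2.

r**2*(log(r) + log(3))/2 - r**2/4 + C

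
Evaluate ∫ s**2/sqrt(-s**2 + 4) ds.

-s*sqrt(-s**2 + 4)/2 + 2*asin(s/2) + C

Substitute s = 2·sin(θ), so ds = 2·cos(θ) dθ and the radical becomes sqrt(-s**2 + 4) = 2·cos(θ) by the Pythagorean identity.
Integrate the resulting trig expression in θ, then back-substitute θ = asin(s/2), sin(θ) = s/2, cos(θ) = sqrt(-s**2 + 4)/2 (absorbing any constant into C).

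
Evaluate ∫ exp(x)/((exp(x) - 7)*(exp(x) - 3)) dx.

log(exp(x) - 7)/4 - log(exp(x) - 3)/4 + C

Let u = e^x, du = e^x dx.
The integral becomes ∫ du/((u-3)(u-7)); decompose into partial fractions.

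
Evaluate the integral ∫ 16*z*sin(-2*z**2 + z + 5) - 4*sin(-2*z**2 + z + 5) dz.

4*cos(-2*z**2 + z + 5) + C

Let u = 2*z**2 - z - 5, so du = (4*z - 1) dz.
Rewriting, the integral becomes -4·∫ sin(u) du = -4·-cos(u).
Substituting back, u = 2*z**2 - z - 5.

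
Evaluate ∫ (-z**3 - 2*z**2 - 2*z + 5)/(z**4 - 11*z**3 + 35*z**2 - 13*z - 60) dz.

Factor the denominator: (z - 5)*(z - 4)*(z - 3)*(z + 1).
Partial-fraction decomposition: -1/(20*(z + 1)) - 23/(4*(z - 3)) + 99/(5*(z - 4)) - 15/(z - 5).
Integrate each term: A/(z−a) contributes A·log|z−a|.

-15*log(z - 5) + 99*log(z - 4)/5 - 23*log(z - 3)/4 - log(z + 1)/20 + C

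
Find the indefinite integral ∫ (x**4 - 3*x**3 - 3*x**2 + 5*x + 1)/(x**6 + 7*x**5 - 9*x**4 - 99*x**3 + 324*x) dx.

log(x)/324 - 11*log(x - 3)/972 + 9*log(x - 2)/400 + 3649*log(x + 3)/8100 - 1807*log(x + 6)/3888 + 121/(270*x + 810) + C

Factor the denominator: x*(x - 3)*(x - 2)*(x + 3)**2*(x + 6).
Partial-fraction decomposition: -1807/(3888*(x + 6)) + 3649/(8100*(x + 3)) - 121/(270*(x + 3)**2) + 9/(400*(x - 2)) - 11/(972*(x - 3)) + 1/(324*x).
Integrate each term; A/(x−a) gives A·log|x−a|; A/(x−a)² gives −A/(x−a).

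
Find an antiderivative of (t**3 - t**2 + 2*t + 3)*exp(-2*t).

(-4*t**3 - 2*t**2 - 10*t - 17)*exp(-2*t)/8 + C

Use integration by parts with u = t**3 - t**2 + 2*t + 3, dv = exp(-2*t) dt, so v = -exp(-2*t)/2.
Apply parts 3 times (tabular method): alternate signs, differentiate u down to 0, integrate dv up.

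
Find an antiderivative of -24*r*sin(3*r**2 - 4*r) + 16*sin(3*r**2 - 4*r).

Let u = 3*r**2 - 4*r, so du = (6*r - 4) dr.
Rewriting, the integral becomes -4·∫ sin(u) du = -4·-cos(u).
Substituting back, u = 3*r**2 - 4*r.

4*cos(3*r**2 - 4*r) + C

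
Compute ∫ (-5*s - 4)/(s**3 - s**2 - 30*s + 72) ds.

-12*log(s - 4)/5 + 19*log(s - 3)/9 + 13*log(s + 6)/45 + C

Factor the denominator: (s - 4)*(s - 3)*(s + 6).
Partial-fraction decomposition: 13/(45*(s + 6)) + 19/(9*(s - 3)) - 12/(5*(s - 4)).
Integrate each term: A/(s−a) contributes A·log|s−a|.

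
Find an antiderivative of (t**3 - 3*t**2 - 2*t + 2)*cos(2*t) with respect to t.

Use integration by parts with u = t**3 - 3*t**2 - 2*t + 2, dv = cos(2*t) dt, so v = sin(2*t)/2.
Apply parts 3 times (tabular method): alternate signs, differentiate u down to 0, integrate dv up.

t**3*sin(2*t)/2 - 3*t**2*sin(2*t)/2 + 3*t**2*cos(2*t)/4 - 7*t*sin(2*t)/4 - 3*t*cos(2*t)/2 + 7*sin(2*t)/4 - 7*cos(2*t)/8 + C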